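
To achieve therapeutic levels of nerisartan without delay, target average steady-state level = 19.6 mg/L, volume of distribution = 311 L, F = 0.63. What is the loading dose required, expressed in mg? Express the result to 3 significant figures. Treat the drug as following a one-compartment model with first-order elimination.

LD = Css × Vd / F = 19.6 × 311 / 0.63 = 9676 mg

9680 mg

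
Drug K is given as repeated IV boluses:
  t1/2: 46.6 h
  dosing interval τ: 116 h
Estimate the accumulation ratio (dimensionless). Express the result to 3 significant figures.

k = ln2 / t½ = 0.693147 / 46.6 = 0.01487 h⁻¹
e^(−kτ) = e^(−0.01487 × 116) = 0.1782
Accumulation ratio R = 1 / (1 − e^(−kτ)) = 1 / (1 − 0.1782) = 1.217

1.22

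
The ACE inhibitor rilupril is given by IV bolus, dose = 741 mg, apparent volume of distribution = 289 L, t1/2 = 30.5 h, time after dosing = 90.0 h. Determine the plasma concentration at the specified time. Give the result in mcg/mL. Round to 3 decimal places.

C₀ = Dose / Vd = 741.0 / 289 = 2.564 mg/L
k = ln2 / t½ = 0.693147 / 30.5 = 0.02273 h⁻¹
C = C₀ · e^(−k·t) = 2.564 × e^(−0.02273 × 90.0)
  = 2.564 × 0.1293 = 0.3315 mg/L
(0.3315 mg/L = 0.3315 mcg/mL)

0.332 mcg/mL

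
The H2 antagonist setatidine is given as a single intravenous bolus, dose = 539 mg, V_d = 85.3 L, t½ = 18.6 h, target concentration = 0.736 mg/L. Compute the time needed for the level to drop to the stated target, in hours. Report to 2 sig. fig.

58 h

C₀ = Dose / Vd = 539.0 / 85.3 = 6.319 mg/L
k = ln2 / t½ = 0.693147 / 18.6 = 0.03727 h⁻¹
t = ln(C₀ / C) / k = ln(6.319 / 0.736) / 0.03727
  = ln(8.586) / 0.03727 = 2.150 / 0.03727 = 57.69 h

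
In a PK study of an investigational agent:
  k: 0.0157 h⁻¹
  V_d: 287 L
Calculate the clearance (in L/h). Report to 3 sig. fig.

CL = k × Vd = 0.0157 × 287 = 4.506 L/h

4.51 L/h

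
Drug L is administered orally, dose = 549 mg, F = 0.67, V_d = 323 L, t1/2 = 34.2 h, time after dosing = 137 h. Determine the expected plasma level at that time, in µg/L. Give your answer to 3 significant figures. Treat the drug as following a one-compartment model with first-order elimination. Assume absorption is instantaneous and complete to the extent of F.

Amount reaching circulation = F × Dose = 0.67 × 549.0 = 367.8 mg
C₀ = F·Dose / Vd = 367.8 / 323 = 1.139 mg/L
k = ln2 / t½ = 0.693147 / 34.2 = 0.02027 h⁻¹
C = C₀ · e^(−k·t) = 1.139 × e^(−0.02027 × 137)
  = 1.139 × 0.06223 = 0.07088 mg/L
Convert: 0.07088 mg/L × 1000 = 70.88 µg/L

70.9 µg/L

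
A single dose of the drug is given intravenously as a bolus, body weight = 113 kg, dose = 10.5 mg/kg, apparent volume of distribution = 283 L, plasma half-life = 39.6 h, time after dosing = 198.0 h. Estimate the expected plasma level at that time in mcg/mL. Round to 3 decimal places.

0.131 mcg/mL

Total dose = 10.5 × 113 = 1187 mg
C₀ = Dose / Vd = 1187 / 283 = 4.194 mg/L
k = ln2 / t½ = 0.693147 / 39.6 = 0.01750 h⁻¹
t / t½ = 198.0 / 39.6 = 5 half-lives
C = C₀ × (1/2)^5 = 4.194 × 0.03125 = 0.1311 mg/L
(0.1311 mg/L = 0.1311 mcg/mL)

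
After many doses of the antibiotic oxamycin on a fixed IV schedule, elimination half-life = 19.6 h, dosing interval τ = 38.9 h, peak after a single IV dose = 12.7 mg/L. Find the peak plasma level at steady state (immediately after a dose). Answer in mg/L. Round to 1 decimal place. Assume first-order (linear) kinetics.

17.0 mg/L

k = ln2 / t½ = 0.693147 / 19.6 = 0.03536 h⁻¹
e^(−kτ) = e^(−0.03536 × 38.9) = 0.2527
Accumulation ratio R = 1 / (1 − e^(−kτ)) = 1 / (1 − 0.2527) = 1.338
Steady-state peak = C₀ × R = 12.7 × 1.338 = 16.99 mg/L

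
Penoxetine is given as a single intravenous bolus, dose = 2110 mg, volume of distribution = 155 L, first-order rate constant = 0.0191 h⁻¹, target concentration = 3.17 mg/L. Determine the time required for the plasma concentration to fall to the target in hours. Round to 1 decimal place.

C₀ = Dose / Vd = 2110 / 155 = 13.61 mg/L
t = ln(C₀ / C) / k = ln(13.61 / 3.17) / 0.01910
  = ln(4.293) / 0.01910 = 1.457 / 0.01910 = 76.28 h

76.3 h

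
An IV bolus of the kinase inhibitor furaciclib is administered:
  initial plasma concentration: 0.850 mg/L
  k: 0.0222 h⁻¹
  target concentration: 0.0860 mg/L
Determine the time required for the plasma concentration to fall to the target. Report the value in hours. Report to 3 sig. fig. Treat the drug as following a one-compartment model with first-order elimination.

t = ln(C₀ / C) / k = ln(0.8500 / 0.0860) / 0.02220
  = ln(9.884) / 0.02220 = 2.291 / 0.02220 = 103.2 h

103 h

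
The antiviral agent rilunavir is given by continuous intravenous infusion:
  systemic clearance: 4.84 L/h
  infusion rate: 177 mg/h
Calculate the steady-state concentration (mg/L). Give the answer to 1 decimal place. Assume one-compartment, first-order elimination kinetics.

36.6 mg/L

At steady state Css = R₀ / CL = 177 / 4.840 = 36.57 mg/L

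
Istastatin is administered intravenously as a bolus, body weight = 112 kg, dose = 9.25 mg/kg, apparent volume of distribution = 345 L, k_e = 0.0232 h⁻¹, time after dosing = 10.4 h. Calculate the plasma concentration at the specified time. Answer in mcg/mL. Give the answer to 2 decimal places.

Total dose = 9.25 × 112 = 1036 mg
C₀ = Dose / Vd = 1036 / 345 = 3.003 mg/L
C = C₀ · e^(−k·t) = 3.003 × e^(−0.02320 × 10.4)
  = 3.003 × 0.7856 = 2.359 mg/L
(2.359 mg/L = 2.359 mcg/mL)

2.36 mcg/mL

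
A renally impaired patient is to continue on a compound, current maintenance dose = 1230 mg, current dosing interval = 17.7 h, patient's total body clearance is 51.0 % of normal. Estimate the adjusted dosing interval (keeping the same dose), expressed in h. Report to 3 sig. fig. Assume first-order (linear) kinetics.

To keep the same average steady-state level, dosing rate must scale with clearance.
CL ratio = 51.0 / 100 = 0.5100
New interval (same dose) = 17.7 / 0.5100 = 34.71 h

34.7 h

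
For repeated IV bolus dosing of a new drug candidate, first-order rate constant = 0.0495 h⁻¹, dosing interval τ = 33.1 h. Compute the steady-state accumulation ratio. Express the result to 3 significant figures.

e^(−kτ) = e^(−0.04950 × 33.1) = 0.1943
Accumulation ratio R = 1 / (1 − e^(−kτ)) = 1 / (1 − 0.1943) = 1.241

1.24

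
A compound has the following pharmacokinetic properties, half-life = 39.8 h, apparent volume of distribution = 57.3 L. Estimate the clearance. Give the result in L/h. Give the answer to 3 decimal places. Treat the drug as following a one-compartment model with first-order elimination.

k = ln2 / t½ = 0.693147 / 39.8 = 0.01742 h⁻¹
CL = k × Vd = 0.01742 × 57.3 = 0.9982 L/h

0.998 L/h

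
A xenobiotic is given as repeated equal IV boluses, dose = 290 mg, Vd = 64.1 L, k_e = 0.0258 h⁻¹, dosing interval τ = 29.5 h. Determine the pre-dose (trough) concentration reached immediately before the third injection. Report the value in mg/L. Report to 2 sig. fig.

C₀ per dose = Dose / Vd = 290 / 64.1 = 4.524 mg/L
Fraction remaining after one interval: r = e^(−kτ) = e^(−0.02580 × 29.5) = 0.4672
Before dose 3, 2 doses have been given (aged 1τ, 2τ).
C_trough = C₀ × (r + r²) = 4.524 × (0.4672 + 0.2183) = 3.101 mg/L

3.1 mg/L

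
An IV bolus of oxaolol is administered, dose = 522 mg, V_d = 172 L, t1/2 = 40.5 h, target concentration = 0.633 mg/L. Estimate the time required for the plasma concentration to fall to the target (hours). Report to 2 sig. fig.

92 h

C₀ = Dose / Vd = 522.0 / 172 = 3.035 mg/L
k = ln2 / t½ = 0.693147 / 40.5 = 0.01711 h⁻¹
t = ln(C₀ / C) / k = ln(3.035 / 0.633) / 0.01711
  = ln(4.795) / 0.01711 = 1.568 / 0.01711 = 91.64 h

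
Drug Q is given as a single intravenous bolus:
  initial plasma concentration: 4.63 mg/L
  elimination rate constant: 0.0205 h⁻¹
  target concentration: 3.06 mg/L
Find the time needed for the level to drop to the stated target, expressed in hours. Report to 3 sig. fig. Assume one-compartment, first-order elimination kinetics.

20.2 h

t = ln(C₀ / C) / k = ln(4.630 / 3.06) / 0.02050
  = ln(1.513) / 0.02050 = 0.4141 / 0.02050 = 20.20 h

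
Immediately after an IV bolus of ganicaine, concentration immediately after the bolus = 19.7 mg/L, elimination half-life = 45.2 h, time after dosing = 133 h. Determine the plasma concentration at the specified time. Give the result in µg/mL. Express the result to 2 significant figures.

k = ln2 / t½ = 0.693147 / 45.2 = 0.01534 h⁻¹
C = C₀ · e^(−k·t) = 19.70 × e^(−0.01534 × 133)
  = 19.70 × 0.1300 = 2.561 mg/L
(2.561 mg/L = 2.561 µg/mL)

2.6 µg/mL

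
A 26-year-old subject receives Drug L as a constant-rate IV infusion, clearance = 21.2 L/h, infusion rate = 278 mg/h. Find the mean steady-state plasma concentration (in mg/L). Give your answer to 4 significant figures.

At steady state Css = R₀ / CL = 278 / 21.20 = 13.11 mg/L

13.11 mg/L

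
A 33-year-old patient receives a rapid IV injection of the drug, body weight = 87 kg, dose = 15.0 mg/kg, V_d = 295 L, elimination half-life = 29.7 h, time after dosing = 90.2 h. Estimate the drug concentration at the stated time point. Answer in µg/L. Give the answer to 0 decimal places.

539 µg/L

Total dose = 15.0 × 87 = 1305 mg
C₀ = Dose / Vd = 1305 / 295 = 4.424 mg/L
k = ln2 / t½ = 0.693147 / 29.7 = 0.02334 h⁻¹
C = C₀ · e^(−k·t) = 4.424 × e^(−0.02334 × 90.2)
  = 4.424 × 0.1218 = 0.5388 mg/L
Convert: 0.5388 mg/L × 1000 = 538.8 µg/L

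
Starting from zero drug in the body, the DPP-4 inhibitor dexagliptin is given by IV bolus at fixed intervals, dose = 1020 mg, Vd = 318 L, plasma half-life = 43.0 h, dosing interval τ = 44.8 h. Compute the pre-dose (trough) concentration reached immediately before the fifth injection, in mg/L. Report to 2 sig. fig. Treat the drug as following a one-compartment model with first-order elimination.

C₀ per dose = Dose / Vd = 1020 / 318 = 3.208 mg/L
k = ln2 / t½ = 0.693147 / 43.0 = 0.01612 h⁻¹
Fraction remaining after one interval: r = e^(−kτ) = e^(−0.01612 × 44.8) = 0.4857
Before dose 5, 4 doses have been given (aged 1τ, 2τ, 3τ, 4τ).
C_trough = C₀ × (r + r² + … + r^4) = C₀ × r(1−r^4)/(1−r)
        = 3.208 × 0.4857 × (1 − 0.05565) / (1 − 0.4857) = 2.861 mg/L

2.9 mg/L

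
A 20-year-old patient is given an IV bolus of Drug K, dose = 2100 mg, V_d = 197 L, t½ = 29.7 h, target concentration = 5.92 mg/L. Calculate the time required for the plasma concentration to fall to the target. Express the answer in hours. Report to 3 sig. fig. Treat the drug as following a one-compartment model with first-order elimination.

25.2 h

C₀ = Dose / Vd = 2100 / 197 = 10.66 mg/L
k = ln2 / t½ = 0.693147 / 29.7 = 0.02334 h⁻¹
t = ln(C₀ / C) / k = ln(10.66 / 5.92) / 0.02334
  = ln(1.801) / 0.02334 = 0.5883 / 0.02334 = 25.21 h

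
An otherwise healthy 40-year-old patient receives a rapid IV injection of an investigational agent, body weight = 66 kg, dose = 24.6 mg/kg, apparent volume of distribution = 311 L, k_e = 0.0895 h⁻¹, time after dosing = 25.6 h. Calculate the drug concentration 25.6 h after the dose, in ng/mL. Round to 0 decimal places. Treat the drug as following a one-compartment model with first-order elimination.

528 ng/mL

Total dose = 24.6 × 66 = 1624 mg
C₀ = Dose / Vd = 1624 / 311 = 5.222 mg/L
C = C₀ · e^(−k·t) = 5.222 × e^(−0.08950 × 25.6)
  = 5.222 × 0.1011 = 0.5279 mg/L
Convert: 0.5279 mg/L × 1000 = 527.9 ng/mL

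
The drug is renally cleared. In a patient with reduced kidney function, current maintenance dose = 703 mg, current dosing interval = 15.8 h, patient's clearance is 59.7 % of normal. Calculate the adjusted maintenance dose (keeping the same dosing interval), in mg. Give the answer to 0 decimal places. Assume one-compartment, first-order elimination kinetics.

To keep the same average steady-state level, dosing rate must scale with clearance.
CL ratio = 59.7 / 100 = 0.5970
New dose (same interval) = 703 × 0.5970 = 419.7 mg

420 mg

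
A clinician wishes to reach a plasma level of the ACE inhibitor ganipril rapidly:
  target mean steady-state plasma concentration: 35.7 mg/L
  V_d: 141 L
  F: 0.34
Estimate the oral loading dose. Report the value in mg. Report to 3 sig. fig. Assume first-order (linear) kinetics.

LD = Css × Vd / F = 35.7 × 141 / 0.34 = 14810 mg

14800 mg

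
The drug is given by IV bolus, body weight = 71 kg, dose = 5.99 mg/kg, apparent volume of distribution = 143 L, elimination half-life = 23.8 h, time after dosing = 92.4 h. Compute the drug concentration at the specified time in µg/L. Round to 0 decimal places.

Total dose = 5.99 × 71 = 425.3 mg
C₀ = Dose / Vd = 425.3 / 143 = 2.974 mg/L
k = ln2 / t½ = 0.693147 / 23.8 = 0.02912 h⁻¹
C = C₀ · e^(−k·t) = 2.974 × e^(−0.02912 × 92.4)
  = 2.974 × 0.06783 = 0.2017 mg/L
Convert: 0.2017 mg/L × 1000 = 201.7 µg/L

202 µg/L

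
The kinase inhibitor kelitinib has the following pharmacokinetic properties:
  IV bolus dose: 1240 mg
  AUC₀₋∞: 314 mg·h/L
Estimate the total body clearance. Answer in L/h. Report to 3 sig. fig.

CL = Dose / AUC = 1240 / 314 = 3.949 L/h

3.95 L/h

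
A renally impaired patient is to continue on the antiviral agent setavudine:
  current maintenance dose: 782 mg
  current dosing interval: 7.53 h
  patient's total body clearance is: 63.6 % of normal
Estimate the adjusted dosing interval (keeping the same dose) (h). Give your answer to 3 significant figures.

To keep the same average steady-state level, dosing rate must scale with clearance.
CL ratio = 63.6 / 100 = 0.6360
New interval (same dose) = 7.53 / 0.6360 = 11.84 h

11.8 h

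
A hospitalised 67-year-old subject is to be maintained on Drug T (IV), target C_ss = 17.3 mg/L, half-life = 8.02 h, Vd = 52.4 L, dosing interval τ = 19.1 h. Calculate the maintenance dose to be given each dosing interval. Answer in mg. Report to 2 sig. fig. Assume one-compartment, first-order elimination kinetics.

1500 mg

k = ln2 / t½ = 0.693147 / 8.02 = 0.08643 h⁻¹
CL = k × Vd = 0.08643 × 52.4 = 4.529 L/h
At steady state, Dose/τ = Css × CL.
Dose = Css × CL × τ = 17.3 × 4.529 × 19.1 = 1497 mg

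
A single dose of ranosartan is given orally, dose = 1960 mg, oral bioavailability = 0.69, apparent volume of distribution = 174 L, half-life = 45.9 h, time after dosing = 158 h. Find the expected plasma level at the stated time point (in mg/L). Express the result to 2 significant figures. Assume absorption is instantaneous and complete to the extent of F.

Amount reaching circulation = F × Dose = 0.69 × 1960 = 1352 mg
C₀ = F·Dose / Vd = 1352 / 174 = 7.770 mg/L
k = ln2 / t½ = 0.693147 / 45.9 = 0.01510 h⁻¹
C = C₀ · e^(−k·t) = 7.770 × e^(−0.01510 × 158)
  = 7.770 × 0.09202 = 0.7150 mg/L

0.72 mg/L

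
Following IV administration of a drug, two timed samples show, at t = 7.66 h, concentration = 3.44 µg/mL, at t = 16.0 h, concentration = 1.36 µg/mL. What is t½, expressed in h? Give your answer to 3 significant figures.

k = ln(C₁/C₂) / (t₂ − t₁) = ln(3.44/1.36) / (16.0 − 7.66)
  = 0.9280 / 8.340 = 0.1113 h⁻¹
t½ = ln2 / k = 0.693147 / 0.1113 = 6.228 h

6.23 h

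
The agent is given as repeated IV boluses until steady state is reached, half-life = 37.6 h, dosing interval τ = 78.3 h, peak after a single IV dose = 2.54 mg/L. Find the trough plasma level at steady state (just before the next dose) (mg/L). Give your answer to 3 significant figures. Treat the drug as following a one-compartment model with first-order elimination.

k = ln2 / t½ = 0.693147 / 37.6 = 0.01843 h⁻¹
e^(−kτ) = e^(−0.01843 × 78.3) = 0.2362
Accumulation ratio R = 1 / (1 − e^(−kτ)) = 1 / (1 − 0.2362) = 1.309
Steady-state trough = C₀ × R × e^(−kτ) = 2.54 × 1.309 × 0.2362 = 0.7853 mg/L

0.785 mg/L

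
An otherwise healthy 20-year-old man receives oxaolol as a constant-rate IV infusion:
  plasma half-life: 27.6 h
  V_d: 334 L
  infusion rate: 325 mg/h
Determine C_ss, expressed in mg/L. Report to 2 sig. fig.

k = ln2 / t½ = 0.693147 / 27.6 = 0.02511 h⁻¹
CL = k × Vd = 0.02511 × 334 = 8.387 L/h
At steady state Css = R₀ / CL = 325 / 8.387 = 38.75 mg/L

39 mg/L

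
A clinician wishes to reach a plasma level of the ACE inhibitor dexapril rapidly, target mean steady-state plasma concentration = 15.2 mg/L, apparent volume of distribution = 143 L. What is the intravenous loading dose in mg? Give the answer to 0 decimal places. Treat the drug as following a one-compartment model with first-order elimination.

LD = Css × Vd = 15.2 × 143 = 2174 mg

2174 mg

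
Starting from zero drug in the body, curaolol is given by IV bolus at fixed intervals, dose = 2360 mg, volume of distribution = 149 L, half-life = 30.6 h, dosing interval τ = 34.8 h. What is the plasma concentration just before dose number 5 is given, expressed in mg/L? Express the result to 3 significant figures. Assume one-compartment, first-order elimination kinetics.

C₀ per dose = Dose / Vd = 2360 / 149 = 15.84 mg/L
k = ln2 / t½ = 0.693147 / 30.6 = 0.02265 h⁻¹
Fraction remaining after one interval: r = e^(−kτ) = e^(−0.02265 × 34.8) = 0.4547
Before dose 5, 4 doses have been given (aged 1τ, 2τ, 3τ, 4τ).
C_trough = C₀ × (r + r² + … + r^4) = C₀ × r(1−r^4)/(1−r)
        = 15.84 × 0.4547 × (1 − 0.04275) / (1 − 0.4547) = 12.64 mg/L

12.6 mg/L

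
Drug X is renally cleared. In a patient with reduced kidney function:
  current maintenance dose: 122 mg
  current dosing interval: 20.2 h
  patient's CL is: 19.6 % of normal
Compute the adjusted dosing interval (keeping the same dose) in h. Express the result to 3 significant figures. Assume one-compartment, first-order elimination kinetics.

To keep the same average steady-state level, dosing rate must scale with clearance.
CL ratio = 19.6 / 100 = 0.1960
New interval (same dose) = 20.2 / 0.1960 = 103.1 h

103 h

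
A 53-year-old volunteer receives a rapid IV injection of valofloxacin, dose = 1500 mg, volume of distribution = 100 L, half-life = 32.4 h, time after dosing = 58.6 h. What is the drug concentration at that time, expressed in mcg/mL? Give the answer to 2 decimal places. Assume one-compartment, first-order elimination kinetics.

4.28 mcg/mL

C₀ = Dose / Vd = 1500 / 100 = 15.00 mg/L
k = ln2 / t½ = 0.693147 / 32.4 = 0.02139 h⁻¹
C = C₀ · e^(−k·t) = 15.00 × e^(−0.02139 × 58.6)
  = 15.00 × 0.2855 = 4.283 mg/L
(4.283 mg/L = 4.283 mcg/mL)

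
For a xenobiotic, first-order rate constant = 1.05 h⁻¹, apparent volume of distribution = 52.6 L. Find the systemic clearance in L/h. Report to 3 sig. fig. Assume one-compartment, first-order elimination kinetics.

CL = k × Vd = 1.05 × 52.6 = 55.23 L/h

55.2 L/h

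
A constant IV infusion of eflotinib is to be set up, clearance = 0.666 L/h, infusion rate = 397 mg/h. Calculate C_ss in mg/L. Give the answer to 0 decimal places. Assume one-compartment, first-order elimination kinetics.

At steady state Css = R₀ / CL = 397 / 0.6660 = 596.1 mg/L

596 mg/L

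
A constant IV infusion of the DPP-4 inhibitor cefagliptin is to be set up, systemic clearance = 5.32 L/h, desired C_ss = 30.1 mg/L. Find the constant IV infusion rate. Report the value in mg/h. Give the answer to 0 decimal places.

160 mg/h

At steady state, infusion rate R₀ = Css × CL = 30.1 × 5.320 = 160.1 mg/h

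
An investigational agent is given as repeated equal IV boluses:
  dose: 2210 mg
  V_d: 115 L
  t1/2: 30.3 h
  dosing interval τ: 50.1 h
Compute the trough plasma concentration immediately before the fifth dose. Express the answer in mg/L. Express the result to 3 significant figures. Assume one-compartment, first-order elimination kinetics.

8.86 mg/L

C₀ per dose = Dose / Vd = 2210 / 115 = 19.22 mg/L
k = ln2 / t½ = 0.693147 / 30.3 = 0.02288 h⁻¹
Fraction remaining after one interval: r = e^(−kτ) = e^(−0.02288 × 50.1) = 0.3178
Before dose 5, 4 doses have been given (aged 1τ, 2τ, 3τ, 4τ).
C_trough = C₀ × (r + r² + … + r^4) = C₀ × r(1−r^4)/(1−r)
        = 19.22 × 0.3178 × (1 − 0.01020) / (1 − 0.3178) = 8.862 mg/L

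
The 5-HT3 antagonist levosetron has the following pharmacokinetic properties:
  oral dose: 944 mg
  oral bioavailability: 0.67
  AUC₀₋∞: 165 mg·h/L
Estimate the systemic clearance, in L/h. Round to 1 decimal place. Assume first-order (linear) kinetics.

CL = F·Dose / AUC = 0.67 × 944 / 165 = 3.833 L/h

3.8 L/h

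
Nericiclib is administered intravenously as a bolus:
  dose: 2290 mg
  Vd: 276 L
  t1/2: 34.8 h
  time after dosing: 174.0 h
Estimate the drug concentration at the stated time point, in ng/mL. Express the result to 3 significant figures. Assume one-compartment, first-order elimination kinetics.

259 ng/mL

C₀ = Dose / Vd = 2290 / 276 = 8.297 mg/L
k = ln2 / t½ = 0.693147 / 34.8 = 0.01992 h⁻¹
t / t½ = 174.0 / 34.8 = 5 half-lives
C = C₀ × (1/2)^5 = 8.297 × 0.03125 = 0.2593 mg/L
Convert: 0.2593 mg/L × 1000 = 259.3 ng/mL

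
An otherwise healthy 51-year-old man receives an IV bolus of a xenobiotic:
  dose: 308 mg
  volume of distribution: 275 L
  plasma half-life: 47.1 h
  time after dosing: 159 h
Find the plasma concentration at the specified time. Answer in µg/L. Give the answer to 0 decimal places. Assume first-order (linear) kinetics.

C₀ = Dose / Vd = 308.0 / 275 = 1.120 mg/L
k = ln2 / t½ = 0.693147 / 47.1 = 0.01472 h⁻¹
C = C₀ · e^(−k·t) = 1.120 × e^(−0.01472 × 159)
  = 1.120 × 0.09628 = 0.1078 mg/L
Convert: 0.1078 mg/L × 1000 = 107.8 µg/L

108 µg/L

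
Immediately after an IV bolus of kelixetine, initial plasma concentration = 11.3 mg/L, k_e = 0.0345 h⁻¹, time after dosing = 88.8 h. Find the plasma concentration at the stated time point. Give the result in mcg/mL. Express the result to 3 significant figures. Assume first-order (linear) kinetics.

C = C₀ · e^(−k·t) = 11.30 × e^(−0.03450 × 88.8)
  = 11.30 × 0.04672 = 0.5279 mg/L
(0.5279 mg/L = 0.5279 mcg/mL)

0.528 mcg/mL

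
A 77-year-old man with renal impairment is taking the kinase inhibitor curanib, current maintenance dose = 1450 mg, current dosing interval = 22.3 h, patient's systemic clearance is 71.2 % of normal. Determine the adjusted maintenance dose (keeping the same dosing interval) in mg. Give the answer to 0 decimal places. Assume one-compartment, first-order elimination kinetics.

To keep the same average steady-state level, dosing rate must scale with clearance.
CL ratio = 71.2 / 100 = 0.7120
New dose (same interval) = 1450 × 0.7120 = 1032 mg

1032 mg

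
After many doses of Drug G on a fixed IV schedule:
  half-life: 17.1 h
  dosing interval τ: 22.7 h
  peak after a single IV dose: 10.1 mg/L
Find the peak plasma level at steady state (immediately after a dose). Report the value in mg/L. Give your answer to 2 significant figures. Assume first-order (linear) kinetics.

k = ln2 / t½ = 0.693147 / 17.1 = 0.04053 h⁻¹
e^(−kτ) = e^(−0.04053 × 22.7) = 0.3985
Accumulation ratio R = 1 / (1 − e^(−kτ)) = 1 / (1 − 0.3985) = 1.663
Steady-state peak = C₀ × R = 10.1 × 1.663 = 16.80 mg/L

17 mg/L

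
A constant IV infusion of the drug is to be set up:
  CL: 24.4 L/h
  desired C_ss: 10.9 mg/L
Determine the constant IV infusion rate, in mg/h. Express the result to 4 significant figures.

At steady state, infusion rate R₀ = Css × CL = 10.9 × 24.40 = 266.0 mg/h

266.0 mg/h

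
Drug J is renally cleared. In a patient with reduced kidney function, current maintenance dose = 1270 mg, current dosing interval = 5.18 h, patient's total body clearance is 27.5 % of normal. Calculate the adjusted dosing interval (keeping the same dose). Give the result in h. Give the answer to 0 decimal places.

19 h

To keep the same average steady-state level, dosing rate must scale with clearance.
CL ratio = 27.5 / 100 = 0.2750
New interval (same dose) = 5.18 / 0.2750 = 18.84 h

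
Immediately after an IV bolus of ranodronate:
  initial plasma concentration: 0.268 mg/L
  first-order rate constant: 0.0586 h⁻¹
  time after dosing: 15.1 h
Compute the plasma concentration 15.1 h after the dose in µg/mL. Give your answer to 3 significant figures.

0.111 µg/mL

C = C₀ · e^(−k·t) = 0.2680 × e^(−0.05860 × 15.1)
  = 0.2680 × 0.4128 = 0.1106 mg/L
(0.1106 mg/L = 0.1106 µg/mL)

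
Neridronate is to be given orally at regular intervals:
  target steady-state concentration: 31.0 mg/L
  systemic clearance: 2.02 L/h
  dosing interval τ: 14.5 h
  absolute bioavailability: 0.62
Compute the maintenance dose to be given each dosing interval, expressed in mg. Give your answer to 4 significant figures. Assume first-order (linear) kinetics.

At steady state, F × (Dose/τ) = Css × CL.
Dose = Css × CL × τ / F = 31.0 × 2.020 × 14.5 / 0.62 = 1465 mg

1465 mg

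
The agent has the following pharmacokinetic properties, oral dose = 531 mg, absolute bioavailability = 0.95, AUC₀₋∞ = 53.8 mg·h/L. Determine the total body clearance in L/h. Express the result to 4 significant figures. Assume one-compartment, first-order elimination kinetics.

9.376 L/h

CL = F·Dose / AUC = 0.95 × 531 / 53.8 = 9.376 L/h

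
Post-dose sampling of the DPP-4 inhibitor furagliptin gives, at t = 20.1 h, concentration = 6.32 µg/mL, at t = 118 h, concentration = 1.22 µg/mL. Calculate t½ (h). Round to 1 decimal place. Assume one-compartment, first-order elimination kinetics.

k = ln(C₁/C₂) / (t₂ − t₁) = ln(6.32/1.22) / (118 − 20.1)
  = 1.645 / 97.90 = 0.01680 h⁻¹
t½ = ln2 / k = 0.693147 / 0.01680 = 41.26 h

41.3 h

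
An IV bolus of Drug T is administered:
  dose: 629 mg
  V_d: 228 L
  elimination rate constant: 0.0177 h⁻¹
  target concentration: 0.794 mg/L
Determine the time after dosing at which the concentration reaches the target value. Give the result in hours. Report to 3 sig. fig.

C₀ = Dose / Vd = 629.0 / 228 = 2.759 mg/L
t = ln(C₀ / C) / k = ln(2.759 / 0.794) / 0.01770
  = ln(3.475) / 0.01770 = 1.246 / 0.01770 = 70.40 h

70.4 h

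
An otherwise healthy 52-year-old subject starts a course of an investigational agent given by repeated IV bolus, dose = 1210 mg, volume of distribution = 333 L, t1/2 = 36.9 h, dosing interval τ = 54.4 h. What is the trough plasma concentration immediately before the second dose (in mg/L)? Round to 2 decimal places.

C₀ per dose = Dose / Vd = 1210 / 333 = 3.634 mg/L
k = ln2 / t½ = 0.693147 / 36.9 = 0.01878 h⁻¹
Fraction remaining after one interval: r = e^(−kτ) = e^(−0.01878 × 54.4) = 0.3600
Before dose 2, 1 dose has been given (aged 1τ).
C_trough = C₀ × r = 3.634 × 0.3600 = 1.308 mg/L

1.31 mg/L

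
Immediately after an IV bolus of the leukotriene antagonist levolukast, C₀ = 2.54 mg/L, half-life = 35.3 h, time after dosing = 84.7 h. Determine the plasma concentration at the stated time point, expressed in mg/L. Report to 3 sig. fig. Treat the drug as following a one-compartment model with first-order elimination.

k = ln2 / t½ = 0.693147 / 35.3 = 0.01964 h⁻¹
C = C₀ · e^(−k·t) = 2.540 × e^(−0.01964 × 84.7)
  = 2.540 × 0.1895 = 0.4813 mg/L

0.481 mg/L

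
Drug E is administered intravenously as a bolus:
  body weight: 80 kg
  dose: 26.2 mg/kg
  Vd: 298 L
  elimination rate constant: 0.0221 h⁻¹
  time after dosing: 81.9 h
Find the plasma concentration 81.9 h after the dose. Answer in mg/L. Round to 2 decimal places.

1.15 mg/L

Total dose = 26.2 × 80 = 2096 mg
C₀ = Dose / Vd = 2096 / 298 = 7.034 mg/L
C = C₀ · e^(−k·t) = 7.034 × e^(−0.02210 × 81.9)
  = 7.034 × 0.1637 = 1.151 mg/L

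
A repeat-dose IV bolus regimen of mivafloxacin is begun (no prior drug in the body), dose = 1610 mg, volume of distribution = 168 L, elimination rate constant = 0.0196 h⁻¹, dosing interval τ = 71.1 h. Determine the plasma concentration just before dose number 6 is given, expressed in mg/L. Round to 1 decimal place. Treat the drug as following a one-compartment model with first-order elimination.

C₀ per dose = Dose / Vd = 1610 / 168 = 9.583 mg/L
Fraction remaining after one interval: r = e^(−kτ) = e^(−0.01960 × 71.1) = 0.2482
Before dose 6, 5 doses have been given (aged 1τ, 2τ, 3τ, 4τ, 5τ).
C_trough = C₀ × (r + r² + … + r^5) = C₀ × r(1−r^5)/(1−r)
        = 9.583 × 0.2482 × (1 − 0.0009419) / (1 − 0.2482) = 3.161 mg/L

3.2 mg/L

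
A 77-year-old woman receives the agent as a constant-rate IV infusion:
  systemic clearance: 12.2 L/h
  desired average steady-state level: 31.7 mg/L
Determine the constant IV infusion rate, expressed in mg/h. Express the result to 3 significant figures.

387 mg/h

At steady state, infusion rate R₀ = Css × CL = 31.7 × 12.20 = 386.7 mg/h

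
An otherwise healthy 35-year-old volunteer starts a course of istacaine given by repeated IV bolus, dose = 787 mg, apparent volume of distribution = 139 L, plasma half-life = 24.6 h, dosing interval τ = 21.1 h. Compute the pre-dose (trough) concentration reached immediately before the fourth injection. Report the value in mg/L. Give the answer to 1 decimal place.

5.8 mg/L

C₀ per dose = Dose / Vd = 787 / 139 = 5.662 mg/L
k = ln2 / t½ = 0.693147 / 24.6 = 0.02818 h⁻¹
Fraction remaining after one interval: r = e^(−kτ) = e^(−0.02818 × 21.1) = 0.5518
Before dose 4, 3 doses have been given (aged 1τ, 2τ, 3τ).
C_trough = C₀ × (r + r² + … + r^3) = C₀ × r(1−r^3)/(1−r)
        = 5.662 × 0.5518 × (1 − 0.1680) / (1 − 0.5518) = 5.800 mg/L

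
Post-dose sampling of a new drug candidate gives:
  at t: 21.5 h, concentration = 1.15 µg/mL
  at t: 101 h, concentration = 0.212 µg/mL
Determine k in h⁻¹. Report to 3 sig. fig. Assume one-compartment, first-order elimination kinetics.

0.0213 h⁻¹

k = ln(C₁/C₂) / (t₂ − t₁) = ln(1.15/0.212) / (101 − 21.5)
  = 1.691 / 79.50 = 0.02127 h⁻¹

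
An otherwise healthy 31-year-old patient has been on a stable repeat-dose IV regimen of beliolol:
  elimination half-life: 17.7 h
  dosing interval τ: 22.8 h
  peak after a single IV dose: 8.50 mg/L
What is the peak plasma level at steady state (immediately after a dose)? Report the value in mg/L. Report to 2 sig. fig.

k = ln2 / t½ = 0.693147 / 17.7 = 0.03916 h⁻¹
e^(−kτ) = e^(−0.03916 × 22.8) = 0.4095
Accumulation ratio R = 1 / (1 − e^(−kτ)) = 1 / (1 − 0.4095) = 1.693
Steady-state peak = C₀ × R = 8.50 × 1.693 = 14.39 mg/L

14 mg/L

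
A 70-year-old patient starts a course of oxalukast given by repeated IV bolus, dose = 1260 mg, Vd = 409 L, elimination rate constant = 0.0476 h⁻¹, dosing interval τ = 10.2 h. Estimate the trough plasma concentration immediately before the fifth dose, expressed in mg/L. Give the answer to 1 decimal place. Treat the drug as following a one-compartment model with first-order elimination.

4.2 mg/L

C₀ per dose = Dose / Vd = 1260 / 409 = 3.081 mg/L
Fraction remaining after one interval: r = e^(−kτ) = e^(−0.04760 × 10.2) = 0.6154
Before dose 5, 4 doses have been given (aged 1τ, 2τ, 3τ, 4τ).
C_trough = C₀ × (r + r² + … + r^4) = C₀ × r(1−r^4)/(1−r)
        = 3.081 × 0.6154 × (1 − 0.1434) / (1 − 0.6154) = 4.223 mg/L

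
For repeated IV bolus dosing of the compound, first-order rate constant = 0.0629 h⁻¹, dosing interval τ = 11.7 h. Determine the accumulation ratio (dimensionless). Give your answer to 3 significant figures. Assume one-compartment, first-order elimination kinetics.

e^(−kτ) = e^(−0.06290 × 11.7) = 0.4791
Accumulation ratio R = 1 / (1 − e^(−kτ)) = 1 / (1 − 0.4791) = 1.920

1.92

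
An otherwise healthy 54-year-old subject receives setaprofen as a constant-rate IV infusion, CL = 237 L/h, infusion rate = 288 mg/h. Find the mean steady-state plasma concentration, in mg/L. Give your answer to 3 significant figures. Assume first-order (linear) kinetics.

At steady state Css = R₀ / CL = 288 / 237.0 = 1.215 mg/L

1.22 mg/L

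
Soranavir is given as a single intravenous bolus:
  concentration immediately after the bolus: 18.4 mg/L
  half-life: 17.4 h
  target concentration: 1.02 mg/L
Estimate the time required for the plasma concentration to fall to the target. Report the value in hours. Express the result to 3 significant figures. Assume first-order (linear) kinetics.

k = ln2 / t½ = 0.693147 / 17.4 = 0.03984 h⁻¹
t = ln(C₀ / C) / k = ln(18.40 / 1.02) / 0.03984
  = ln(18.04) / 0.03984 = 2.893 / 0.03984 = 72.62 h

72.6 h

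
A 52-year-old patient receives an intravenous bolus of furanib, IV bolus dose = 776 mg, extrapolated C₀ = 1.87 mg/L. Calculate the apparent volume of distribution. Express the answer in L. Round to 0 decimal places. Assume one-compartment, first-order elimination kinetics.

Vd = Dose / C₀ = 776.0 / 1.87 = 415.0 L

415 L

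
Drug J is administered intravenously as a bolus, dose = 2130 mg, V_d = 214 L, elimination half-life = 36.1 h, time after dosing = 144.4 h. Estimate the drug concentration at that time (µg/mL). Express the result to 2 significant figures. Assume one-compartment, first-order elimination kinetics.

0.62 µg/mL

C₀ = Dose / Vd = 2130 / 214 = 9.953 mg/L
k = ln2 / t½ = 0.693147 / 36.1 = 0.01920 h⁻¹
t / t½ = 144.4 / 36.1 = 4 half-lives
C = C₀ × (1/2)^4 = 9.953 × 0.06250 = 0.6221 mg/L
(0.6221 mg/L = 0.6221 µg/mL)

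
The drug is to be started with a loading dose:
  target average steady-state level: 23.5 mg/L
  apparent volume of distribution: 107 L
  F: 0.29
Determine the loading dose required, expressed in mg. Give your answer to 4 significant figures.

LD = Css × Vd / F = 23.5 × 107 / 0.29 = 8671 mg

8671 mg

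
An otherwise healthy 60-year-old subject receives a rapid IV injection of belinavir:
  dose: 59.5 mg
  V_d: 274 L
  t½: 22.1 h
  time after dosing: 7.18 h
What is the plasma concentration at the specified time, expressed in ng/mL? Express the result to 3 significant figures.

173 ng/mL

C₀ = Dose / Vd = 59.50 / 274 = 0.2172 mg/L
k = ln2 / t½ = 0.693147 / 22.1 = 0.03136 h⁻¹
C = C₀ · e^(−k·t) = 0.2172 × e^(−0.03136 × 7.18)
  = 0.2172 × 0.7984 = 0.1734 mg/L
Convert: 0.1734 mg/L × 1000 = 173.4 ng/mL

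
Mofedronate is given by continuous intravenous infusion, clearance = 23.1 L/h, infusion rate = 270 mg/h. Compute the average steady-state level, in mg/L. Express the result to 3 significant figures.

At steady state Css = R₀ / CL = 270 / 23.10 = 11.69 mg/L

11.7 mg/L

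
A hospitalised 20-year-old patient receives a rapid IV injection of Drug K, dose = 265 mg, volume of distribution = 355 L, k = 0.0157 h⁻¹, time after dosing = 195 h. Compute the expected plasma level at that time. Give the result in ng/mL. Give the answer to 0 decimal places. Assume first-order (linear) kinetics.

35 ng/mL

C₀ = Dose / Vd = 265.0 / 355 = 0.7465 mg/L
C = C₀ · e^(−k·t) = 0.7465 × e^(−0.01570 × 195)
  = 0.7465 × 0.04682 = 0.03495 mg/L
Convert: 0.03495 mg/L × 1000 = 34.95 ng/mL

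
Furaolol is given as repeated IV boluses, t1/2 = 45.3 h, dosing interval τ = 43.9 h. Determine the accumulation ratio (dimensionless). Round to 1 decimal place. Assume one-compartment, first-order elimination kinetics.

k = ln2 / t½ = 0.693147 / 45.3 = 0.01530 h⁻¹
e^(−kτ) = e^(−0.01530 × 43.9) = 0.5109
Accumulation ratio R = 1 / (1 − e^(−kτ)) = 1 / (1 − 0.5109) = 2.045

2.0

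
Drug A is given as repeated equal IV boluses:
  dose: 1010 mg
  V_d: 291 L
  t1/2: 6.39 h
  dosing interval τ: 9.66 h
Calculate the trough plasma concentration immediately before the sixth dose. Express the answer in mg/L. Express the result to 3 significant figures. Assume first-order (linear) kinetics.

C₀ per dose = Dose / Vd = 1010 / 291 = 3.471 mg/L
k = ln2 / t½ = 0.693147 / 6.39 = 0.1085 h⁻¹
Fraction remaining after one interval: r = e^(−kτ) = e^(−0.1085 × 9.66) = 0.3506
Before dose 6, 5 doses have been given (aged 1τ, 2τ, 3τ, 4τ, 5τ).
C_trough = C₀ × (r + r² + … + r^5) = C₀ × r(1−r^5)/(1−r)
        = 3.471 × 0.3506 × (1 − 0.005297) / (1 − 0.3506) = 1.864 mg/L

1.86 mg/L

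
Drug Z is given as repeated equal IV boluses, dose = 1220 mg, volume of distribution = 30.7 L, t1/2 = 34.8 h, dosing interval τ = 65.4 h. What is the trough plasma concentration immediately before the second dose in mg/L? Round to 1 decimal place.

C₀ per dose = Dose / Vd = 1220 / 30.7 = 39.74 mg/L
k = ln2 / t½ = 0.693147 / 34.8 = 0.01992 h⁻¹
Fraction remaining after one interval: r = e^(−kτ) = e^(−0.01992 × 65.4) = 0.2718
Before dose 2, 1 dose has been given (aged 1τ).
C_trough = C₀ × r = 39.74 × 0.2718 = 10.80 mg/L

10.8 mg/L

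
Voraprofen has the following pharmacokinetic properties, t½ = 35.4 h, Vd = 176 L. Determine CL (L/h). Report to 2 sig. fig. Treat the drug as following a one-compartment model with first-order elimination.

k = ln2 / t½ = 0.693147 / 35.4 = 0.01958 h⁻¹
CL = k × Vd = 0.01958 × 176 = 3.446 L/h

3.4 L/h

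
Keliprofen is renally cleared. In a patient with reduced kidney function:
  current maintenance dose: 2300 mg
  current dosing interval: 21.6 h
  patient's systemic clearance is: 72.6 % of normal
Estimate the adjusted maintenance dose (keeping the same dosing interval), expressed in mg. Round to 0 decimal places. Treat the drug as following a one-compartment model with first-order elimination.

1670 mg

To keep the same average steady-state level, dosing rate must scale with clearance.
CL ratio = 72.6 / 100 = 0.7260
New dose (same interval) = 2300 × 0.7260 = 1670 mg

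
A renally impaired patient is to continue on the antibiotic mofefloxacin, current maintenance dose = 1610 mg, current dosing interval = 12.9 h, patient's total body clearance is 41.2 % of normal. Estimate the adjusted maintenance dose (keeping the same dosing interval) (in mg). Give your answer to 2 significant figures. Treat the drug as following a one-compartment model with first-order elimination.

660 mg

To keep the same average steady-state level, dosing rate must scale with clearance.
CL ratio = 41.2 / 100 = 0.4120
New dose (same interval) = 1610 × 0.4120 = 663.3 mg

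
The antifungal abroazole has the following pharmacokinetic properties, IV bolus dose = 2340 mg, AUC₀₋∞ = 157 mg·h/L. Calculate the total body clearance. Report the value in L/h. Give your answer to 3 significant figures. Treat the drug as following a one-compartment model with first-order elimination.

14.9 L/h

CL = Dose / AUC = 2340 / 157 = 14.90 L/h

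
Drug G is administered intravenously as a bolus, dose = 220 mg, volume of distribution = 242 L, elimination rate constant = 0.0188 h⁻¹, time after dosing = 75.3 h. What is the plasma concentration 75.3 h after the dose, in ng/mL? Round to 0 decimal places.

221 ng/mL

C₀ = Dose / Vd = 220.0 / 242 = 0.9091 mg/L
C = C₀ · e^(−k·t) = 0.9091 × e^(−0.01880 × 75.3)
  = 0.9091 × 0.2428 = 0.2207 mg/L
Convert: 0.2207 mg/L × 1000 = 220.7 ng/mL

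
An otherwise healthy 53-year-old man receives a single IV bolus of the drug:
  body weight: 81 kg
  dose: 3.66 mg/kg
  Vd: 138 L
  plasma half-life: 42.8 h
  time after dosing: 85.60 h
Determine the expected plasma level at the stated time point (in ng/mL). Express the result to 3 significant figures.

537 ng/mL

Total dose = 3.66 × 81 = 296.5 mg
C₀ = Dose / Vd = 296.5 / 138 = 2.149 mg/L
k = ln2 / t½ = 0.693147 / 42.8 = 0.01620 h⁻¹
t / t½ = 85.60 / 42.8 = 2 half-lives
C = C₀ × (1/2)^2 = 2.149 × 0.2500 = 0.5373 mg/L
Convert: 0.5373 mg/L × 1000 = 537.3 ng/mL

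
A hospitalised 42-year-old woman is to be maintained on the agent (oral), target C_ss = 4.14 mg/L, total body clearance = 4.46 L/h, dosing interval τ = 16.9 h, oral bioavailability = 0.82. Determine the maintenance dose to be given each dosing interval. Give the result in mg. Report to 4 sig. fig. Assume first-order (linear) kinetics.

At steady state, F × (Dose/τ) = Css × CL.
Dose = Css × CL × τ / F = 4.14 × 4.460 × 16.9 / 0.82 = 380.5 mg

380.5 mg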